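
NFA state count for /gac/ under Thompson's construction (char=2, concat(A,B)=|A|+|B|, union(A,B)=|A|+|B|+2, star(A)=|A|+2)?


Syntax tree has 3 char leaf(s), 0 union(s), 0 star(s)
chars contribute 3×2 = 6; each union adds +2; each star adds +2
Total: 6 + 0 + 0 = 6 states


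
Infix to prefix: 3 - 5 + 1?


left-to-right (same/higher precedence on left): tree is (+ (- 3 5) 1)
Prefix: + - 3 5 1


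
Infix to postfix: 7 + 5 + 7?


Left to right (same or higher precedence on left)
Postfix: 7 5 + 7 +


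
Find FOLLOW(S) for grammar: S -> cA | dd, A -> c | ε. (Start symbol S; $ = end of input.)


$ ∈ FOLLOW(S). For each A -> αBβ: add FIRST(β)\{ε} to FOLLOW(B); if β nullable, add FOLLOW(A).
FOLLOW(S) = {$}


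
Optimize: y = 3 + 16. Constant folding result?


3 + 16 = 19 at compile time
Optimized: y = 19


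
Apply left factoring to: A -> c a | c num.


Common prefix: 'c'
Factored: A -> c A', A' -> a | num


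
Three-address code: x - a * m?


Break into single-operator statements:
t1 = a * m
t2 = x - t1


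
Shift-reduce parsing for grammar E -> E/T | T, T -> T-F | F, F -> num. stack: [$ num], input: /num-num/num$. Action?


'num' on top is the handle for F -> num
Action: reduce (F -> num)


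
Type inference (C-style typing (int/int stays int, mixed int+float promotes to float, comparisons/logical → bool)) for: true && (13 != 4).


Operand types: bool && bool
Rule: logical operators take bool operands and yield bool
Result type: bool


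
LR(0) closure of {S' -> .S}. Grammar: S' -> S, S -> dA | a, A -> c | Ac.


Start: S' -> .S
For each item with dot before a nonterminal B, add B -> .γ for every B-production
Closure: [S' -> .S, S -> .dA, S -> .a]


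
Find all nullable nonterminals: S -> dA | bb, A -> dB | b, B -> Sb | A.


A nonterminal is nullable iff some alternative derives ε (directly, or every symbol in it is nullable)
Nullable: {}


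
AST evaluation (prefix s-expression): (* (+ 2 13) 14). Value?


Evaluate inner: (+ 2 13) = 15
Evaluate root: (* 15 14) = 210
Result: 210


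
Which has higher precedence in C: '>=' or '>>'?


'>>' is shift (level 8); '>=' is relational (level 7)
Higher level binds tighter
'>>' has higher precedence than '>='


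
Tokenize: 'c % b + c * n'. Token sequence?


Scan left to right, longest-match per lexeme
Tokens: ID(c), OP(%), ID(b), OP(+), ID(c), OP(*), ID(n)


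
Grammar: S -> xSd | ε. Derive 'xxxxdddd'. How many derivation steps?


Derivation: S => xSd => xxSdd => xxxSddd => xxxxSdddd => xxxxdddd
Steps: 5


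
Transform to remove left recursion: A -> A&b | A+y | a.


Left-recursive alternatives: A&b, A+y; non-recursive: a
Introduce A': A -> aA', A' -> &bA' | +yA' | ε


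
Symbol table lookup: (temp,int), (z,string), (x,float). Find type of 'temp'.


Lookup 'temp' → type int


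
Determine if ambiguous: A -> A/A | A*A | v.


'v/v*v' has two parse trees (no precedence encoded between / and *)
Ambiguous


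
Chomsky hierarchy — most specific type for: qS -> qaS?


LHS has context (more than one symbol) and |LHS| ≤ |RHS|
Classification: Type 1 (Context-Sensitive)


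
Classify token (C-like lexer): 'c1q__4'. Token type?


Pattern: letter/underscore followed by alphanumerics, not a keyword
Type: IDENTIFIER


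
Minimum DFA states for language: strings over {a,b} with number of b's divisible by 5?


Track (count of b) mod 5: states 0..4, accept at 0
Minimal DFA: 5 states


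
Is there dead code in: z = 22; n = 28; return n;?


z is assigned but never read
Dead: 'z = 22'


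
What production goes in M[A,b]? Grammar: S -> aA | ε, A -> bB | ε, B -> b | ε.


For [A, b]: 'b' ∈ FIRST(bB)
Entry: A -> bB


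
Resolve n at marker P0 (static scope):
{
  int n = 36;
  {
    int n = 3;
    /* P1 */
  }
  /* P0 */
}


n declared in the same block as P0
n = 36


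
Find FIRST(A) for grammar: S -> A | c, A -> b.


Per alternative of A: FIRST(b) = {b}
FIRST(A) = {b}


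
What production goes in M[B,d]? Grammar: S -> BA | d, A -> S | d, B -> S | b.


For [B, d]: 'd' ∈ FIRST(S)
Entry: B -> S


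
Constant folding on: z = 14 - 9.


14 - 9 = 5 at compile time
Optimized: z = 5


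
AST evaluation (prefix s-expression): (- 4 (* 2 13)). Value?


Evaluate inner: (* 2 13) = 26
Evaluate root: (- 4 26) = -22
Result: -22


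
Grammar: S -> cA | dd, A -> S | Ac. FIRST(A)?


Per alternative of A: FIRST(S) = {c, d}; FIRST(Ac) = {c, d}
FIRST(A) = {c, d}


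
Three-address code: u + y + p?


Break into single-operator statements:
t1 = u + y
t2 = t1 + p


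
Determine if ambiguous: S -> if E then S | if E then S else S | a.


dangling else: 'if E then if E then a else a' parses two ways
Ambiguous


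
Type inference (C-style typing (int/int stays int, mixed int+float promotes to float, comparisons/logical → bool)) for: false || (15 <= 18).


Operand types: bool || bool
Rule: logical operators take bool operands and yield bool
Result type: bool


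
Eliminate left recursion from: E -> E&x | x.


Left-recursive alternatives: E&x; non-recursive: x
Introduce E': E -> xE', E' -> &xE' | ε


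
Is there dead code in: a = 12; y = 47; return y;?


a is assigned but never read
Dead: 'a = 12'


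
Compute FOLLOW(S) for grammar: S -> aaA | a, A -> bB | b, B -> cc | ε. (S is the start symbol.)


$ ∈ FOLLOW(S). For each A -> αBβ: add FIRST(β)\{ε} to FOLLOW(B); if β nullable, add FOLLOW(A).
FOLLOW(S) = {$}


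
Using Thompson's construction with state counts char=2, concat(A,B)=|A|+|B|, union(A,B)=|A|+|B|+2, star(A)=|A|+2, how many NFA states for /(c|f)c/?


Syntax tree has 3 char leaf(s), 1 union(s), 0 star(s)
chars contribute 3×2 = 6; each union adds +2; each star adds +2
Total: 6 + 2 + 0 = 8 states


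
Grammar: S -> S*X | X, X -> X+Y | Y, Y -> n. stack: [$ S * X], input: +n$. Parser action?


'+' can extend X; shift to build X -> X+Y
Action: shift


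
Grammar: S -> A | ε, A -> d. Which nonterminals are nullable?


A nonterminal is nullable iff some alternative derives ε (directly, or every symbol in it is nullable)
Nullable: {S}


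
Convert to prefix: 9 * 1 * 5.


left-to-right (same/higher precedence on left): tree is (* (* 9 1) 5)
Prefix: * * 9 1 5


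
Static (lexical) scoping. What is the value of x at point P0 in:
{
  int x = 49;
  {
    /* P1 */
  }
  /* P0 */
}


x declared in the same block as P0
x = 49


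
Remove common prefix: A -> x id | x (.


Common prefix: 'x'
Factored: A -> x A', A' -> id | (


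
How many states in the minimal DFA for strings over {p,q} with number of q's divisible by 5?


Track (count of q) mod 5: states 0..4, accept at 0
Minimal DFA: 5 states


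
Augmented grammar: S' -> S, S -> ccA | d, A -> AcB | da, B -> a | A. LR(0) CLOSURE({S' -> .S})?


Start: S' -> .S
For each item with dot before a nonterminal B, add B -> .γ for every B-production
Closure: [S' -> .S, S -> .ccA, S -> .d]


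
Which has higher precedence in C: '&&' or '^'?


'^' is bitwise XOR (level 4); '&&' is logical AND (level 2)
Higher level binds tighter
'^' has higher precedence than '&&'


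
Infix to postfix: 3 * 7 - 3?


Left to right (same or higher precedence on left)
Postfix: 3 7 * 3 -


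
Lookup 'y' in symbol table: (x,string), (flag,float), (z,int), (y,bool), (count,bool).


Lookup 'y' → type bool


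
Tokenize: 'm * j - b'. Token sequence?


Scan left to right, longest-match per lexeme
Tokens: ID(m), OP(*), ID(j), OP(-), ID(b)


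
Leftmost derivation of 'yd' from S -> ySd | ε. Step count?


Derivation: S => ySd => yd
Steps: 2


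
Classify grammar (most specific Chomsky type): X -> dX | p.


Right-linear: every RHS is a terminal or a terminal followed by one nonterminal
Classification: Type 3 (Regular)


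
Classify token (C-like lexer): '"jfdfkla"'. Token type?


Pattern: double-quoted sequence
Type: STRING_LITERAL


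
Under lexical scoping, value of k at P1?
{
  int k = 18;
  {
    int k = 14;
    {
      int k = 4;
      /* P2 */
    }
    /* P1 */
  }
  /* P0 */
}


k declared in the same block as P1
k = 14


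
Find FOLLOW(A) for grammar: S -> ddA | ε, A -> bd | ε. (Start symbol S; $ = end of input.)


$ ∈ FOLLOW(S). For each A -> αBβ: add FIRST(β)\{ε} to FOLLOW(B); if β nullable, add FOLLOW(A).
FOLLOW(A) = {$}


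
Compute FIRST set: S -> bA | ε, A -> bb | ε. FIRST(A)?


Per alternative of A: FIRST(bb) = {b}; FIRST(ε) = {ε}
FIRST(A) = {b, ε}


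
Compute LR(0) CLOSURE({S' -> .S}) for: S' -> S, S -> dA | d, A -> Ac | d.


Start: S' -> .S
For each item with dot before a nonterminal B, add B -> .γ for every B-production
Closure: [S' -> .S, S -> .dA, S -> .d]


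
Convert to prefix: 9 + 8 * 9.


'*' binds tighter: tree is (+ 9 (* 8 9))
Prefix: + 9 * 8 9


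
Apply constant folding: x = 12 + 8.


12 + 8 = 20 at compile time
Optimized: x = 20


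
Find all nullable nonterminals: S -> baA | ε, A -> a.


A nonterminal is nullable iff some alternative derives ε (directly, or every symbol in it is nullable)
Nullable: {S}


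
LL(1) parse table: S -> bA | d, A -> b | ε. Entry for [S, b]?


For [S, b]: 'b' ∈ FIRST(bA)
Entry: S -> bA


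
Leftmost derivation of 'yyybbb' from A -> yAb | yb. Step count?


Derivation: A => yAb => yyAbb => yyybbb
Steps: 3


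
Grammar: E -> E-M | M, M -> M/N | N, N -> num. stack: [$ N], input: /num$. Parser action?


'N' (not preceded by M/) is the handle for M -> N
Action: reduce (M -> N)


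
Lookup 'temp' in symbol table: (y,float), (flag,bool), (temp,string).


Lookup 'temp' → type string


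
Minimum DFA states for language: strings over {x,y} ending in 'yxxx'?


Track the longest suffix of input matching a prefix of 'yxxx': 5 classes (prefixes of length 0..4)
Minimal DFA: 5 states


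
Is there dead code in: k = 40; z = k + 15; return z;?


k is read by z's definition; z is returned
No dead code


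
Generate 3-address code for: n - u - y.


Break into single-operator statements:
t1 = n - u
t2 = t1 - y


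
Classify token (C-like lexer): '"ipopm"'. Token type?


Pattern: double-quoted sequence
Type: STRING_LITERAL


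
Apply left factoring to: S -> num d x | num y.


Common prefix: 'num'
Factored: S -> num S', S' -> d x | y


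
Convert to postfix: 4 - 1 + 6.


Left to right (same or higher precedence on left)
Postfix: 4 1 - 6 +


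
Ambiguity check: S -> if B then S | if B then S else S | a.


dangling else: 'if B then if B then a else a' parses two ways
Ambiguous


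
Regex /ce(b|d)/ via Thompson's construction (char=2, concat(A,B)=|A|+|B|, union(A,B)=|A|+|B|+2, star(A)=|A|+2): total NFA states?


Syntax tree has 4 char leaf(s), 1 union(s), 0 star(s)
chars contribute 4×2 = 8; each union adds +2; each star adds +2
Total: 8 + 2 + 0 = 10 states


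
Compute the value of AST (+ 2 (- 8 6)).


Evaluate inner: (- 8 6) = 2
Evaluate root: (+ 2 2) = 4
Result: 4


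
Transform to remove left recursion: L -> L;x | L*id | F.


Left-recursive alternatives: L;x, L*id; non-recursive: F
Introduce L': L -> FL', L' -> ;xL' | *idL' | ε


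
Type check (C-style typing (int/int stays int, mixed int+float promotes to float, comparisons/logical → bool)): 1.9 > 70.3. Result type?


Operand types: float > float
Rule: comparison yields bool
Result type: bool


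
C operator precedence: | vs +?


'+' is additive (level 9); '|' is bitwise OR (level 3)
Higher level binds tighter
'+' has higher precedence than '|'


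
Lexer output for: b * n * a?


Scan left to right, longest-match per lexeme
Tokens: ID(b), OP(*), ID(n), OP(*), ID(a)


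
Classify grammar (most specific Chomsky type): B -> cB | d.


Right-linear: every RHS is a terminal or a terminal followed by one nonterminal
Classification: Type 3 (Regular)


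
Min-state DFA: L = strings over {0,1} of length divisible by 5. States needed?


Track length mod 5: states 0..4, accept at 0
Minimal DFA: 5 states


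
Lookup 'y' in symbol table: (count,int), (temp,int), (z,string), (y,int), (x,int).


Lookup 'y' → type int


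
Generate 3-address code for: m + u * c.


Break into single-operator statements:
t1 = u * c
t2 = m + t1


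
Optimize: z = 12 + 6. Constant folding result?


12 + 6 = 18 at compile time
Optimized: z = 18


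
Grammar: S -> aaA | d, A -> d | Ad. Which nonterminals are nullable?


A nonterminal is nullable iff some alternative derives ε (directly, or every symbol in it is nullable)
Nullable: {}


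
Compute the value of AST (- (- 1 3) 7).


Evaluate inner: (- 1 3) = -2
Evaluate root: (- -2 7) = -9
Result: -9


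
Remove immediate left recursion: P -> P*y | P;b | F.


Left-recursive alternatives: P*y, P;b; non-recursive: F
Introduce P': P -> FP', P' -> *yP' | ;bP' | ε


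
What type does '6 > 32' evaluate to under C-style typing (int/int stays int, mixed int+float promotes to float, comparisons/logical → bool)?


Operand types: int > int
Rule: comparison yields bool
Result type: bool


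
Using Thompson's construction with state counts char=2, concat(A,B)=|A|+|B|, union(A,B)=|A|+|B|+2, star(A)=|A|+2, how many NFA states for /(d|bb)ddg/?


Syntax tree has 6 char leaf(s), 1 union(s), 0 star(s)
chars contribute 6×2 = 12; each union adds +2; each star adds +2
Total: 12 + 2 + 0 = 14 states


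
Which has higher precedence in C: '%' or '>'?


'%' is multiplicative (level 10); '>' is relational (level 7)
Higher level binds tighter
'%' has higher precedence than '>'


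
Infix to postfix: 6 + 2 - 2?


Left to right (same or higher precedence on left)
Postfix: 6 2 + 2 -


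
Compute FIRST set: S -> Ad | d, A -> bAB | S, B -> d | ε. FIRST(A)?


Per alternative of A: FIRST(bAB) = {b}; FIRST(S) = {b, d}
FIRST(A) = {b, d}


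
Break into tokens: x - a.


Scan left to right, longest-match per lexeme
Tokens: ID(x), OP(-), ID(a)


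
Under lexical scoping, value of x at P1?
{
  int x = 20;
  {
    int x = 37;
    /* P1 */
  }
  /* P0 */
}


x declared in the same block as P1
x = 37


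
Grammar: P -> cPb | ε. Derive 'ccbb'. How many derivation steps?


Derivation: P => cPb => ccPbb => ccbb
Steps: 3


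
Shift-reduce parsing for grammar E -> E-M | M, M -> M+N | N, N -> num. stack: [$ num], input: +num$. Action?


'num' on top is the handle for N -> num
Action: reduce (N -> num)


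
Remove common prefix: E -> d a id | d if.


Common prefix: 'd'
Factored: E -> d E', E' -> a id | if


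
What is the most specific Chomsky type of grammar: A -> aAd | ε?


Single nonterminal LHS, but a^n d^n is not regular
Classification: Type 2 (Context-Free)


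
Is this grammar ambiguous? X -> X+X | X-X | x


'x+x-x' has two parse trees (no precedence encoded between + and -)
Ambiguous


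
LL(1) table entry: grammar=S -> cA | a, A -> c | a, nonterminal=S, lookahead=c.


For [S, c]: 'c' ∈ FIRST(cA)
Entry: S -> cA


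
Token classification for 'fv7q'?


Pattern: letter/underscore followed by alphanumerics, not a keyword
Type: IDENTIFIER


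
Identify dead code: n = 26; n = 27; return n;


first assignment to n is overwritten before any read
Dead: 'n = 26'


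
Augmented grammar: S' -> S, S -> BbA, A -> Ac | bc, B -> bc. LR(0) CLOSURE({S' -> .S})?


Start: S' -> .S
For each item with dot before a nonterminal B, add B -> .γ for every B-production
Closure: [S' -> .S, S -> .BbA, B -> .bc]


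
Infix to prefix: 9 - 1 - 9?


left-to-right (same/higher precedence on left): tree is (- (- 9 1) 9)
Prefix: - - 9 1 9


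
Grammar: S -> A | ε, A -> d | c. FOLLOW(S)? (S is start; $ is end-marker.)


$ ∈ FOLLOW(S). For each A -> αBβ: add FIRST(β)\{ε} to FOLLOW(B); if β nullable, add FOLLOW(A).
FOLLOW(S) = {$}


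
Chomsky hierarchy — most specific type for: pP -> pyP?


LHS has context (more than one symbol) and |LHS| ≤ |RHS|
Classification: Type 1 (Context-Sensitive)


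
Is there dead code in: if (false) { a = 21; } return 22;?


condition is constant false, so the whole block is unreachable
Dead: 'if (false) { a = 21; }'


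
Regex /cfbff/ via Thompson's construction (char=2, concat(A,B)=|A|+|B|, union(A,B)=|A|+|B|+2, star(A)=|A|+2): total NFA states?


Syntax tree has 5 char leaf(s), 0 union(s), 0 star(s)
chars contribute 5×2 = 10; each union adds +2; each star adds +2
Total: 10 + 0 + 0 = 10 states


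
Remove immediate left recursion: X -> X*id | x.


Left-recursive alternatives: X*id; non-recursive: x
Introduce X': X -> xX', X' -> *idX' | ε


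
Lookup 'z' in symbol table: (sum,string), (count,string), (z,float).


Lookup 'z' → type float


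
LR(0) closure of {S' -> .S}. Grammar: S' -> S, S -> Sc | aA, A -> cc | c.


Start: S' -> .S
For each item with dot before a nonterminal B, add B -> .γ for every B-production
Closure: [S' -> .S, S -> .Sc, S -> .aA]


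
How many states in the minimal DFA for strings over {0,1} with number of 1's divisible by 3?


Track (count of 1) mod 3: states 0..2, accept at 0
Minimal DFA: 3 states


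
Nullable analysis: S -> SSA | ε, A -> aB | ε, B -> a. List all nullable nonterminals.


A nonterminal is nullable iff some alternative derives ε (directly, or every symbol in it is nullable)
Nullable: {A, S}


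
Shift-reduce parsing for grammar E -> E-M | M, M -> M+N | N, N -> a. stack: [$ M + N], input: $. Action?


handle 'M+N' on top
Action: reduce (M -> M+N)


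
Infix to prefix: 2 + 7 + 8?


left-to-right (same/higher precedence on left): tree is (+ (+ 2 7) 8)
Prefix: + + 2 7 8


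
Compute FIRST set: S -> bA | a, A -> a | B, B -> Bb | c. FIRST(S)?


Per alternative of S: FIRST(bA) = {b}; FIRST(a) = {a}
FIRST(S) = {a, b}


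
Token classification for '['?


Pattern: delimiter/punctuation
Type: PUNCTUATION


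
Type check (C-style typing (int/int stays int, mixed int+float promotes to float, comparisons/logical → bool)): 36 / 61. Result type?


Operand types: int / int
Rule: mixed int/float promotes to float; int/int stays int
Result type: int


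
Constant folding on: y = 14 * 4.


14 * 4 = 56 at compile time
Optimized: y = 56


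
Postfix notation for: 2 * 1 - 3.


Left to right (same or higher precedence on left)
Postfix: 2 1 * 3 -


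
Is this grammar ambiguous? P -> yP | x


right-linear, alternatives start with distinct terminals 'y' vs 'x': unique leftmost derivation
Unambiguous


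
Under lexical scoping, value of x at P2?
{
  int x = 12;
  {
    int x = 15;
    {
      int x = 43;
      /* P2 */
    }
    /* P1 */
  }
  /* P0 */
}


x declared in the same block as P2
x = 43


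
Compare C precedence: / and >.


'/' is multiplicative (level 10); '>' is relational (level 7)
Higher level binds tighter
'/' has higher precedence than '>'


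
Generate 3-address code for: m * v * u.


Break into single-operator statements:
t1 = m * v
t2 = t1 * u


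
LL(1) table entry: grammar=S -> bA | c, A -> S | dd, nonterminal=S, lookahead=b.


For [S, b]: 'b' ∈ FIRST(bA)
Entry: S -> bA


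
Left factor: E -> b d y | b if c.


Common prefix: 'b'
Factored: E -> b E', E' -> d y | if c


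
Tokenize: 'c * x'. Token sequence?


Scan left to right, longest-match per lexeme
Tokens: ID(c), OP(*), ID(x)


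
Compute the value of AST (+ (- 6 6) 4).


Evaluate inner: (- 6 6) = 0
Evaluate root: (+ 0 4) = 4
Result: 4


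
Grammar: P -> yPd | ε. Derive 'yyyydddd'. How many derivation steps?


Derivation: P => yPd => yyPdd => yyyPddd => yyyyPdddd => yyyydddd
Steps: 5


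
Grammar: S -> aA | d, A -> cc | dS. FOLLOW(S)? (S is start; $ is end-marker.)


$ ∈ FOLLOW(S). For each A -> αBβ: add FIRST(β)\{ε} to FOLLOW(B); if β nullable, add FOLLOW(A).
FOLLOW(S) = {$}


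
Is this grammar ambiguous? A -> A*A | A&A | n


'n*n&n' has two parse trees (no precedence encoded between * and &)
Ambiguous


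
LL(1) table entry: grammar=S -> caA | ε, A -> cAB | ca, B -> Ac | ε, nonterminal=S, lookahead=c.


For [S, c]: 'c' ∈ FIRST(caA)
Entry: S -> caA


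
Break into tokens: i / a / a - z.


Scan left to right, longest-match per lexeme
Tokens: ID(i), OP(/), ID(a), OP(/), ID(a), OP(-), ID(z)


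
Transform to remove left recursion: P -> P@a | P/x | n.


Left-recursive alternatives: P@a, P/x; non-recursive: n
Introduce P': P -> nP', P' -> @aP' | /xP' | ε


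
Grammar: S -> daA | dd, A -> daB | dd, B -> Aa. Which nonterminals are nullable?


A nonterminal is nullable iff some alternative derives ε (directly, or every symbol in it is nullable)
Nullable: {}


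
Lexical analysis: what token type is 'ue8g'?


Pattern: letter/underscore followed by alphanumerics, not a keyword
Type: IDENTIFIER


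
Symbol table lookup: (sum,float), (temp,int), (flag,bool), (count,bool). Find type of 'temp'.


Lookup 'temp' → type int


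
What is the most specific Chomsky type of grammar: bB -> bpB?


LHS has context (more than one symbol) and |LHS| ≤ |RHS|
Classification: Type 1 (Context-Sensitive)


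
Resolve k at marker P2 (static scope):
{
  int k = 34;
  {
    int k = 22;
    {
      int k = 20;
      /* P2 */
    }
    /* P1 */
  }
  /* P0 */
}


k declared in the same block as P2
k = 20


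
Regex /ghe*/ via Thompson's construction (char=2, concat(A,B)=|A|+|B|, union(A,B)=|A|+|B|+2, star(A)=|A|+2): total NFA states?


Syntax tree has 3 char leaf(s), 0 union(s), 1 star(s)
chars contribute 3×2 = 6; each union adds +2; each star adds +2
Total: 6 + 0 + 2 = 8 states


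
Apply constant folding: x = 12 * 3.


12 * 3 = 36 at compile time
Optimized: x = 36


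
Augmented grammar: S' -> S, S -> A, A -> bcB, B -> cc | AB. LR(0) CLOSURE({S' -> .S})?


Start: S' -> .S
For each item with dot before a nonterminal B, add B -> .γ for every B-production
Closure: [S' -> .S, S -> .A, A -> .bcB]


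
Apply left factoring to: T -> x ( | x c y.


Common prefix: 'x'
Factored: T -> x T', T' -> ( | c y


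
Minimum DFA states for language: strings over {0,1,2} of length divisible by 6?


Track length mod 6: states 0..5, accept at 0
Minimal DFA: 6 states


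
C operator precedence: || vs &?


'&' is bitwise AND (level 5); '||' is logical OR (level 1)
Higher level binds tighter
'&' has higher precedence than '||'


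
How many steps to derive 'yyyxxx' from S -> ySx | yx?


Derivation: S => ySx => yySxx => yyyxxx
Steps: 3


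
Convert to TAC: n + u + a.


Break into single-operator statements:
t1 = n + u
t2 = t1 + a


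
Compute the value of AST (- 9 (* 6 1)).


Evaluate inner: (* 6 1) = 6
Evaluate root: (- 9 6) = 3
Result: 3


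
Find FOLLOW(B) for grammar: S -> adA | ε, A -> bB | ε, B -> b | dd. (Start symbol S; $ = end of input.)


$ ∈ FOLLOW(S). For each A -> αBβ: add FIRST(β)\{ε} to FOLLOW(B); if β nullable, add FOLLOW(A).
FOLLOW(B) = {$}


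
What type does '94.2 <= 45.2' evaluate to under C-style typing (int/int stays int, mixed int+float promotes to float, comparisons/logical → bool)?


Operand types: float <= float
Rule: comparison yields bool
Result type: bool


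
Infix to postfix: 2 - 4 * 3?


* has higher precedence, evaluate 4*3 first
Postfix: 2 4 3 * -


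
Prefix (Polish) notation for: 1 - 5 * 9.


'*' binds tighter: tree is (- 1 (* 5 9))
Prefix: - 1 * 5 9


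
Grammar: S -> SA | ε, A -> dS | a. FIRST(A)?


Per alternative of A: FIRST(dS) = {d}; FIRST(a) = {a}
FIRST(A) = {a, d}


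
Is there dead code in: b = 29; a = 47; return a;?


b is assigned but never read
Dead: 'b = 29'


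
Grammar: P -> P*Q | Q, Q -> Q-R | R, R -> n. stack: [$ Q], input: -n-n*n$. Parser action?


shift '-' to continue Q -> Q-R
Action: shift


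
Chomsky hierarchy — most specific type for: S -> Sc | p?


Left-linear: every RHS is a terminal or one nonterminal followed by a terminal
Classification: Type 3 (Regular)


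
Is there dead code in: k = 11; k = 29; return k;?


first assignment to k is overwritten before any read
Dead: 'k = 11'


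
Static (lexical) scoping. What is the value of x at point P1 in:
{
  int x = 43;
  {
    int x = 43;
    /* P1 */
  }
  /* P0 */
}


x declared in the same block as P1
x = 43


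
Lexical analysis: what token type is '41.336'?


Pattern: digits with a decimal point
Type: FLOAT_LITERAL


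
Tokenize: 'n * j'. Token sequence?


Scan left to right, longest-match per lexeme
Tokens: ID(n), OP(*), ID(j)


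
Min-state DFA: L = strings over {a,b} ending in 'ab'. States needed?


Track the longest suffix of input matching a prefix of 'ab': 3 classes (prefixes of length 0..2)
Minimal DFA: 3 states


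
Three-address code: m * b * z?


Break into single-operator statements:
t1 = m * b
t2 = t1 * z


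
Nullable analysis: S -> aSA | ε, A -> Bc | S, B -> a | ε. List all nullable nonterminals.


A nonterminal is nullable iff some alternative derives ε (directly, or every symbol in it is nullable)
Nullable: {A, B, S}


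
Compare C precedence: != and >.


'>' is relational (level 7); '!=' is equality (level 6)
Higher level binds tighter
'>' has higher precedence than '!='


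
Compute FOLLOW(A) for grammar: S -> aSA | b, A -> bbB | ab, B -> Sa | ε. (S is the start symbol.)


$ ∈ FOLLOW(S). For each A -> αBβ: add FIRST(β)\{ε} to FOLLOW(B); if β nullable, add FOLLOW(A).
FOLLOW(A) = {$, a, b}


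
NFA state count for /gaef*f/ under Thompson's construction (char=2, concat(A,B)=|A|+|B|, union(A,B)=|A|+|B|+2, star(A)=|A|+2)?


Syntax tree has 5 char leaf(s), 0 union(s), 1 star(s)
chars contribute 5×2 = 10; each union adds +2; each star adds +2
Total: 10 + 0 + 2 = 12 states


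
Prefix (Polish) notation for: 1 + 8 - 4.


left-to-right (same/higher precedence on left): tree is (- (+ 1 8) 4)
Prefix: - + 1 8 4


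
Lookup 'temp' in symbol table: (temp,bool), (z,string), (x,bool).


Lookup 'temp' → type bool


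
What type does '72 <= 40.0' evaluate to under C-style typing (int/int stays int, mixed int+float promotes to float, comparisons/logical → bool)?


Operand types: int <= float
Rule: comparison yields bool
Result type: bool


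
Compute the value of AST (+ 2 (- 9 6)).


Evaluate inner: (- 9 6) = 3
Evaluate root: (+ 2 3) = 5
Result: 5


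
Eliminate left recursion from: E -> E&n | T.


Left-recursive alternatives: E&n; non-recursive: T
Introduce E': E -> TE', E' -> &nE' | ε


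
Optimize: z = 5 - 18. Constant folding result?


5 - 18 = -13 at compile time
Optimized: z = -13


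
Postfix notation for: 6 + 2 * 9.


* has higher precedence, evaluate 2*9 first
Postfix: 6 2 9 * +


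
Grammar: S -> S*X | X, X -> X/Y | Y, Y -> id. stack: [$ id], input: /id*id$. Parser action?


'id' on top is the handle for Y -> id
Action: reduce (Y -> id)


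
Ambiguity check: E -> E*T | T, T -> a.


precedence layered via separate nonterminal T: deterministic
Unambiguous


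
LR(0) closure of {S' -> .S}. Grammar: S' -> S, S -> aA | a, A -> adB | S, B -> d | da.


Start: S' -> .S
For each item with dot before a nonterminal B, add B -> .γ for every B-production
Closure: [S' -> .S, S -> .aA, S -> .a]


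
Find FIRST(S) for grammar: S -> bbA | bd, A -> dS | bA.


Per alternative of S: FIRST(bbA) = {b}; FIRST(bd) = {b}
FIRST(S) = {b}


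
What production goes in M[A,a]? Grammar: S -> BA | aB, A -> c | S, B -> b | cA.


For [A, a]: 'a' ∈ FIRST(S)
Entry: A -> S


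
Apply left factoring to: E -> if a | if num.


Common prefix: 'if'
Factored: E -> if E', E' -> a | num


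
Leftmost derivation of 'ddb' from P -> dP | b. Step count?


Derivation: P => dP => ddP => ddb
Steps: 3


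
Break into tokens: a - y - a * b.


Scan left to right, longest-match per lexeme
Tokens: ID(a), OP(-), ID(y), OP(-), ID(a), OP(*), ID(b)


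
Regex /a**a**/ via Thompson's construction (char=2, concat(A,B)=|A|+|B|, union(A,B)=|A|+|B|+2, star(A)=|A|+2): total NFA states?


Syntax tree has 2 char leaf(s), 0 union(s), 4 star(s)
chars contribute 2×2 = 4; each union adds +2; each star adds +2
Total: 4 + 0 + 8 = 12 states


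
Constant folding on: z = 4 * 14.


4 * 14 = 56 at compile time
Optimized: z = 56


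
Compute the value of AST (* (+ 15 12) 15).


Evaluate inner: (+ 15 12) = 27
Evaluate root: (* 27 15) = 405
Result: 405


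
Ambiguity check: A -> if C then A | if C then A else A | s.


dangling else: 'if C then if C then s else s' parses two ways
Ambiguous


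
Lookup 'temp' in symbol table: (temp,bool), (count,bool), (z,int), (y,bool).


Lookup 'temp' → type bool


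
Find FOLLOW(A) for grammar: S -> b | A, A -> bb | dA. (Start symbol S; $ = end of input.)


$ ∈ FOLLOW(S). For each A -> αBβ: add FIRST(β)\{ε} to FOLLOW(B); if β nullable, add FOLLOW(A).
FOLLOW(A) = {$}


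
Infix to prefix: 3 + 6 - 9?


left-to-right (same/higher precedence on left): tree is (- (+ 3 6) 9)
Prefix: - + 3 6 9


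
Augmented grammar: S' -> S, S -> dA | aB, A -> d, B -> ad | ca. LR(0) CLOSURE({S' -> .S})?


Start: S' -> .S
For each item with dot before a nonterminal B, add B -> .γ for every B-production
Closure: [S' -> .S, S -> .dA, S -> .aB]


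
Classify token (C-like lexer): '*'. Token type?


Pattern: operator symbol
Type: OPERATOR


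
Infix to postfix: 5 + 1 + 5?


Left to right (same or higher precedence on left)
Postfix: 5 1 + 5 +


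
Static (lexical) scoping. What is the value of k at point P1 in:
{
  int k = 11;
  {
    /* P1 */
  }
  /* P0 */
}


P1's block does not declare k; resolves to the enclosing declaration at depth 0
k = 11


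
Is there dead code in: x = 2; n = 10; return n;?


x is assigned but never read
Dead: 'x = 2'


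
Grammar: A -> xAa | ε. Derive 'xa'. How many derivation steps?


Derivation: A => xAa => xa
Steps: 2


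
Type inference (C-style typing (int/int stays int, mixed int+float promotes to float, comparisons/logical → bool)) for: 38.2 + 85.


Operand types: float + int
Rule: mixed int/float promotes to float; int/int stays int
Result type: float


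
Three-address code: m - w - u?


Break into single-operator statements:
t1 = m - w
t2 = t1 - u


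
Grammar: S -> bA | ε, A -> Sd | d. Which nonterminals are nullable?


A nonterminal is nullable iff some alternative derives ε (directly, or every symbol in it is nullable)
Nullable: {S}


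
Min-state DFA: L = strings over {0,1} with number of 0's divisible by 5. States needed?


Track (count of 0) mod 5: states 0..4, accept at 0
Minimal DFA: 5 states


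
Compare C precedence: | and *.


'*' is multiplicative (level 10); '|' is bitwise OR (level 3)
Higher level binds tighter
'*' has higher precedence than '|'


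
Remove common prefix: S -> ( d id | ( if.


Common prefix: '('
Factored: S -> ( S', S' -> d id | if


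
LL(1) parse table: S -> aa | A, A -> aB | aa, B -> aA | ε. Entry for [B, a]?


For [B, a]: 'a' ∈ FIRST(aA)
Entry: B -> aA


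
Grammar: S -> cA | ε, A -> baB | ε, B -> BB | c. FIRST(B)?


Per alternative of B: FIRST(BB) = {c}; FIRST(c) = {c}
FIRST(B) = {c}


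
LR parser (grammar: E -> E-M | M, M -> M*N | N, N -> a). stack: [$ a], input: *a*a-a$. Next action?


'a' on top is the handle for N -> a
Action: reduce (N -> a)


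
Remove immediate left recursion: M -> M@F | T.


Left-recursive alternatives: M@F; non-recursive: T
Introduce M': M -> TM', M' -> @FM' | ε


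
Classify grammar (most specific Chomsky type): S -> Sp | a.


Left-linear: every RHS is a terminal or one nonterminal followed by a terminal
Classification: Type 3 (Regular)


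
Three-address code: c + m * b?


Break into single-operator statements:
t1 = m * b
t2 = c + t1


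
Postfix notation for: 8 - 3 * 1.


* has higher precedence, evaluate 3*1 first
Postfix: 8 3 1 * -


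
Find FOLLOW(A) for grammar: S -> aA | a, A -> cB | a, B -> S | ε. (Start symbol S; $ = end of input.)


$ ∈ FOLLOW(S). For each A -> αBβ: add FIRST(β)\{ε} to FOLLOW(B); if β nullable, add FOLLOW(A).
FOLLOW(A) = {$}


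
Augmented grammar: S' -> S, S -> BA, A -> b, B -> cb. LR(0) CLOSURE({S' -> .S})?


Start: S' -> .S
For each item with dot before a nonterminal B, add B -> .γ for every B-production
Closure: [S' -> .S, S -> .BA, B -> .cb]


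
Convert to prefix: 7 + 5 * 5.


'*' binds tighter: tree is (+ 7 (* 5 5))
Prefix: + 7 * 5 5


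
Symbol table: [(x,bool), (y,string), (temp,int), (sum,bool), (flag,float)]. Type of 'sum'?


Lookup 'sum' → type bool


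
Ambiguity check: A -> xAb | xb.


balanced x^n…b^n: each string has a unique parse
Unambiguous


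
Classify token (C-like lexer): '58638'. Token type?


Pattern: digits only
Type: INTEGER_LITERAL


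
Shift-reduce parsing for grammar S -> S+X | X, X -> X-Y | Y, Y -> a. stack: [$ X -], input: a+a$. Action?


no handle; shift 'a'
Action: shift


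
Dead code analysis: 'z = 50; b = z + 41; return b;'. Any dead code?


z is read by b's definition; b is returned
No dead code


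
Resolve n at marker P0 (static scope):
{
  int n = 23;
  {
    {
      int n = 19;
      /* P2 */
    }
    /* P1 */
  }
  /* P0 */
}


n declared in the same block as P0
n = 23


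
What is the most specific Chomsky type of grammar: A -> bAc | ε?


Single nonterminal LHS, but b^n c^n is not regular
Classification: Type 2 (Context-Free)


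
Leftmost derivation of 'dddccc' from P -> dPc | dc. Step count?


Derivation: P => dPc => ddPcc => dddccc
Steps: 3


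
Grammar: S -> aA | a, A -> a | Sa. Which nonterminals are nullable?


A nonterminal is nullable iff some alternative derives ε (directly, or every symbol in it is nullable)
Nullable: {}


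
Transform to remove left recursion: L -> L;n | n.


Left-recursive alternatives: L;n; non-recursive: n
Introduce L': L -> nL', L' -> ;nL' | ε


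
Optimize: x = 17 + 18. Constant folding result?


17 + 18 = 35 at compile time
Optimized: x = 35


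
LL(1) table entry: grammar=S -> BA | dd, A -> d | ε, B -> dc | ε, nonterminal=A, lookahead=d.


For [A, d]: 'd' ∈ FIRST(d)
Entry: A -> d


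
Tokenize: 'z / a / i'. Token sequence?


Scan left to right, longest-match per lexeme
Tokens: ID(z), OP(/), ID(a), OP(/), ID(i)


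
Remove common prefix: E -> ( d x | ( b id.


Common prefix: '('
Factored: E -> ( E', E' -> d x | b id


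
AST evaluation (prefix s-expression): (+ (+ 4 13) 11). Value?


Evaluate inner: (+ 4 13) = 17
Evaluate root: (+ 17 11) = 28
Result: 28


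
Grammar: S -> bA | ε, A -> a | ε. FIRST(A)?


Per alternative of A: FIRST(a) = {a}; FIRST(ε) = {ε}
FIRST(A) = {a, ε}


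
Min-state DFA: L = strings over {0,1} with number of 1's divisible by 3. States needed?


Track (count of 1) mod 3: states 0..2, accept at 0
Minimal DFA: 3 states


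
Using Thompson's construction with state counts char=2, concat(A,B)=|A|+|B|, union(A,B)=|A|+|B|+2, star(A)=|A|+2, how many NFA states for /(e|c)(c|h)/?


Syntax tree has 4 char leaf(s), 2 union(s), 0 star(s)
chars contribute 4×2 = 8; each union adds +2; each star adds +2
Total: 8 + 4 + 0 = 12 states


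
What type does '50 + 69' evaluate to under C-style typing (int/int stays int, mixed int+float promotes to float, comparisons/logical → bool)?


Operand types: int + int
Rule: mixed int/float promotes to float; int/int stays int
Result type: int


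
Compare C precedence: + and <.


'+' is additive (level 9); '<' is relational (level 7)
Higher level binds tighter
'+' has higher precedence than '<'


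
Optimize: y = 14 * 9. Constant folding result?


14 * 9 = 126 at compile time
Optimized: y = 126


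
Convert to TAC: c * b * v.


Break into single-operator statements:
t1 = c * b
t2 = t1 * v


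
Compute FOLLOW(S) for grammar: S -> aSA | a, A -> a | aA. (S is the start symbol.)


$ ∈ FOLLOW(S). For each A -> αBβ: add FIRST(β)\{ε} to FOLLOW(B); if β nullable, add FOLLOW(A).
FOLLOW(S) = {$, a}


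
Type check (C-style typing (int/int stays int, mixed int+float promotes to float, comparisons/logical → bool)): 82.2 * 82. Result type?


Operand types: float * int
Rule: mixed int/float promotes to float; int/int stays int
Result type: float


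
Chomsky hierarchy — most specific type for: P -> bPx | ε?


Single nonterminal LHS, but b^n x^n is not regular
Classification: Type 2 (Context-Free)


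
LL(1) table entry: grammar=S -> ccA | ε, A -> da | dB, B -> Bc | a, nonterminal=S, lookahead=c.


For [S, c]: 'c' ∈ FIRST(ccA)
Entry: S -> ccA


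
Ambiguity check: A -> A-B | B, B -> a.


precedence layered via separate nonterminal B: deterministic
Unambiguous


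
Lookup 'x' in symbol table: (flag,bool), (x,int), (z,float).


Lookup 'x' → type int


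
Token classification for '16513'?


Pattern: digits only
Type: INTEGER_LITERAL


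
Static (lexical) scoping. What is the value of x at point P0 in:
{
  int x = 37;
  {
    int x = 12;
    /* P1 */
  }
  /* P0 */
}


x declared in the same block as P0
x = 37


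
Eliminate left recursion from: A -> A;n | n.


Left-recursive alternatives: A;n; non-recursive: n
Introduce A': A -> nA', A' -> ;nA' | ε


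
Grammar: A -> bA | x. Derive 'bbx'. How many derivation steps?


Derivation: A => bA => bbA => bbx
Steps: 3


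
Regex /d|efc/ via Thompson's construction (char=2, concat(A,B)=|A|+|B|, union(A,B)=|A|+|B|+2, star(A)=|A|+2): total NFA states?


Syntax tree has 4 char leaf(s), 1 union(s), 0 star(s)
chars contribute 4×2 = 8; each union adds +2; each star adds +2
Total: 8 + 2 + 0 = 10 states


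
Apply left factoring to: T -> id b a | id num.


Common prefix: 'id'
Factored: T -> id T', T' -> b a | num


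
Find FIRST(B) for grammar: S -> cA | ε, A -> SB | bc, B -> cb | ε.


Per alternative of B: FIRST(cb) = {c}; FIRST(ε) = {ε}
FIRST(B) = {c, ε}


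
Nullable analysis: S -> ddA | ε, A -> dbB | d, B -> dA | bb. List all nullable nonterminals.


A nonterminal is nullable iff some alternative derives ε (directly, or every symbol in it is nullable)
Nullable: {S}


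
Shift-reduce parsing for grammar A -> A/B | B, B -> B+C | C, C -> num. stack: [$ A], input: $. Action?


start symbol A on stack, input exhausted
Action: accept


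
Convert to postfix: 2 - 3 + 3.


Left to right (same or higher precedence on left)
Postfix: 2 3 - 3 +


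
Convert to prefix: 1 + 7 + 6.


left-to-right (same/higher precedence on left): tree is (+ (+ 1 7) 6)
Prefix: + + 1 7 6


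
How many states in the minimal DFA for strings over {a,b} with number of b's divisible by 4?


Track (count of b) mod 4: states 0..3, accept at 0
Minimal DFA: 4 states


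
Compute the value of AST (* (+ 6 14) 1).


Evaluate inner: (+ 6 14) = 20
Evaluate root: (* 20 1) = 20
Result: 20


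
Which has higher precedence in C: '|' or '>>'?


'>>' is shift (level 8); '|' is bitwise OR (level 3)
Higher level binds tighter
'>>' has higher precedence than '|'


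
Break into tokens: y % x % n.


Scan left to right, longest-match per lexeme
Tokens: ID(y), OP(%), ID(x), OP(%), ID(n)
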